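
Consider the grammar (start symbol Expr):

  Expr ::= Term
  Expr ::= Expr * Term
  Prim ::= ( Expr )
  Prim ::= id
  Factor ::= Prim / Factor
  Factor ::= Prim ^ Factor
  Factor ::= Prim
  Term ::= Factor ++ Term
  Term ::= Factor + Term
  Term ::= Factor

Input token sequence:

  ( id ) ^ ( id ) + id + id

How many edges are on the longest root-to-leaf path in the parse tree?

9

[Expr [Term [Factor [Prim ( [Expr [Term [Factor [Prim id]]]] )] ^ [Factor [Prim ( [Expr [Term [Factor [Prim id]]]] )]]] + [Term [Factor [Prim id]] + [Term [Factor [Prim id]]]]]]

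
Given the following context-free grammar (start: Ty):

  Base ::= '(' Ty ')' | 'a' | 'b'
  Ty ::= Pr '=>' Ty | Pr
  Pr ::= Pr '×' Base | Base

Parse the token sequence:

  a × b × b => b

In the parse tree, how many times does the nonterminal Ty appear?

2

[Ty [Pr [Pr [Pr [Base a]] × [Base b]] × [Base b]] => [Ty [Pr [Base b]]]]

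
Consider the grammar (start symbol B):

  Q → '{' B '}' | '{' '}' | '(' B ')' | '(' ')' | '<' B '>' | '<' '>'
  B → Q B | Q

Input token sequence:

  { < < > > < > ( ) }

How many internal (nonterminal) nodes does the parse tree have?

10

[B [Q { [B [Q < [B [Q < >]] >] [B [Q < >] [B [Q ( )]]]] }]]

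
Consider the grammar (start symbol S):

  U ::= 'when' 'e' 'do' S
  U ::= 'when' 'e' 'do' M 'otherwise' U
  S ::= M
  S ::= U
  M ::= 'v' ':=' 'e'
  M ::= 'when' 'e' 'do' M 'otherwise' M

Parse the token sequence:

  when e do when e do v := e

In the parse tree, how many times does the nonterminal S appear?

3

[S [U when e do [S [U when e do [S [M v := e]]]]]]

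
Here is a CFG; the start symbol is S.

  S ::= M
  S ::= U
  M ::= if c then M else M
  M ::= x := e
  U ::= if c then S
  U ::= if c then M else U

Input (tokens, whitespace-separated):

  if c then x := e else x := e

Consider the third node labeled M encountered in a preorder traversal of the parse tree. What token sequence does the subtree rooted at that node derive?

x := e

[S [M if c then [M x := e] else [M x := e]]]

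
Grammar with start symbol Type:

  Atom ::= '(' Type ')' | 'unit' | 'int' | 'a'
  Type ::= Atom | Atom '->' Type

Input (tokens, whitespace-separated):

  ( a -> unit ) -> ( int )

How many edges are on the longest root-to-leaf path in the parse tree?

5

[Type [Atom ( [Type [Atom a] -> [Type [Atom unit]]] )] -> [Type [Atom ( [Type [Atom int]] )]]]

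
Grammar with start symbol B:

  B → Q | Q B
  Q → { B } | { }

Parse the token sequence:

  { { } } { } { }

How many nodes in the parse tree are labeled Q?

4

[B [Q { [B [Q { }]] }] [B [Q { }] [B [Q { }]]]]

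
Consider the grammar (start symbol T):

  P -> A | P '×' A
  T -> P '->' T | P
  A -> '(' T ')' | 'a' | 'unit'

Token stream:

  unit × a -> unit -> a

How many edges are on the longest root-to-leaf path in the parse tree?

[T [P [P [A unit]] × [A a]] -> [T [P [A unit]] -> [T [P [A a]]]]]

5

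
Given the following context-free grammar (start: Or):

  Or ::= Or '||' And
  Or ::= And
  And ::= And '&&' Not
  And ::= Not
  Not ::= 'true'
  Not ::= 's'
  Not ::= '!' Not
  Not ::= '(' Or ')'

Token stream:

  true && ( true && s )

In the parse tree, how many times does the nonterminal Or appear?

2

[Or [And [And [Not true]] && [Not ( [Or [And [And [Not true]] && [Not s]]] )]]]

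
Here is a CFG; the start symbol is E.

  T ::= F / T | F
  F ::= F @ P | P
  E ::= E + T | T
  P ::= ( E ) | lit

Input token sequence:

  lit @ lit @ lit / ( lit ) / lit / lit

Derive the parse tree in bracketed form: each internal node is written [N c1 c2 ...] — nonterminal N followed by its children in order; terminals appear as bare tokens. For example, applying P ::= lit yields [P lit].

E
T
F / T
F @ P / T
F @ P @ P / T
P @ P @ P / T
lit @ P @ P / T
lit @ lit @ P / T
lit @ lit @ lit / T
lit @ lit @ lit / F / T
lit @ lit @ lit / P / T
lit @ lit @ lit / ( E ) / T
lit @ lit @ lit / ( T ) / T
lit @ lit @ lit / ( F ) / T
lit @ lit @ lit / ( P ) / T
lit @ lit @ lit / ( lit ) / T
lit @ lit @ lit / ( lit ) / F / T
lit @ lit @ lit / ( lit ) / P / T
lit @ lit @ lit / ( lit ) / lit / T
lit @ lit @ lit / ( lit ) / lit / F
lit @ lit @ lit / ( lit ) / lit / P
lit @ lit @ lit / ( lit ) / lit / lit

[E [T [F [F [F [P lit]] @ [P lit]] @ [P lit]] / [T [F [P ( [E [T [F [P lit]]]] )]] / [T [F [P lit]] / [T [F [P lit]]]]]]]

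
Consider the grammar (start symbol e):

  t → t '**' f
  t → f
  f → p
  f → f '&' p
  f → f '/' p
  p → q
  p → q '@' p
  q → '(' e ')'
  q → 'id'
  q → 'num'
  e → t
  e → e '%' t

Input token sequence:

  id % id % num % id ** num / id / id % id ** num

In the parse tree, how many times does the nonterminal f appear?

[e [e [e [e [e [t [f [p [q id]]]]] % [t [f [p [q id]]]]] % [t [f [p [q num]]]]] % [t [t [f [p [q id]]]] ** [f [f [f [p [q num]]] / [p [q id]]] / [p [q id]]]]] % [t [t [f [p [q id]]]] ** [f [p [q num]]]]]

9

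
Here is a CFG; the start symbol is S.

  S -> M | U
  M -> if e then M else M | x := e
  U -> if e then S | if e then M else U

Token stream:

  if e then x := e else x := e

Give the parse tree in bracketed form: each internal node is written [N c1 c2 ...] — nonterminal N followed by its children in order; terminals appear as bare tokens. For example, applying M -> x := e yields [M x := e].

S
M
if e then M else M
if e then x := e else M
if e then x := e else x := e

[S [M if e then [M x := e] else [M x := e]]]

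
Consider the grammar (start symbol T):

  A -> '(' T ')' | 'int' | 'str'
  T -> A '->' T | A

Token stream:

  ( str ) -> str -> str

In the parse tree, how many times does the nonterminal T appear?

[T [A ( [T [A str]] )] -> [T [A str] -> [T [A str]]]]

4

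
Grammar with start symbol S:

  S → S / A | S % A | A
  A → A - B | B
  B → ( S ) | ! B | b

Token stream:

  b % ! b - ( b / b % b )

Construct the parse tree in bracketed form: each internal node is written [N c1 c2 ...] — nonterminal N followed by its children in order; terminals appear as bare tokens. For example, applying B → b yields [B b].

[S [S [A [B b]]] % [A [A [B ! [B b]]] - [B ( [S [S [S [A [B b]]] / [A [B b]]] % [A [B b]]] )]]]

S
S % A
A % A
B % A
b % A
b % A - B
b % B - B
b % ! B - B
b % ! b - B
b % ! b - ( S )
b % ! b - ( S % A )
b % ! b - ( S / A % A )
b % ! b - ( A / A % A )
b % ! b - ( B / A % A )
b % ! b - ( b / A % A )
b % ! b - ( b / B % A )
b % ! b - ( b / b % A )
b % ! b - ( b / b % B )
b % ! b - ( b / b % b )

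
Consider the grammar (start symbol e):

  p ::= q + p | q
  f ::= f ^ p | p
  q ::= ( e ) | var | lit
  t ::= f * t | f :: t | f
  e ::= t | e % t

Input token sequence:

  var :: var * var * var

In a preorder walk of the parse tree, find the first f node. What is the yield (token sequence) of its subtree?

var

[e [t [f [p [q var]]] :: [t [f [p [q var]]] * [t [f [p [q var]]] * [t [f [p [q var]]]]]]]]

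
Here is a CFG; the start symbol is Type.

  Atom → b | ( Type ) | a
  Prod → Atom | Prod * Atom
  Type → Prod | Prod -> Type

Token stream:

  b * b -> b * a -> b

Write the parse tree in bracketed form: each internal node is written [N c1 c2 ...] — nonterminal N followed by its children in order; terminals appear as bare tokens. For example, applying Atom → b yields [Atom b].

Type
Prod -> Type
Prod * Atom -> Type
Atom * Atom -> Type
b * Atom -> Type
b * b -> Type
b * b -> Prod -> Type
b * b -> Prod * Atom -> Type
b * b -> Atom * Atom -> Type
b * b -> b * Atom -> Type
b * b -> b * a -> Type
b * b -> b * a -> Prod
b * b -> b * a -> Atom
b * b -> b * a -> b

[Type [Prod [Prod [Atom b]] * [Atom b]] -> [Type [Prod [Prod [Atom b]] * [Atom a]] -> [Type [Prod [Atom b]]]]]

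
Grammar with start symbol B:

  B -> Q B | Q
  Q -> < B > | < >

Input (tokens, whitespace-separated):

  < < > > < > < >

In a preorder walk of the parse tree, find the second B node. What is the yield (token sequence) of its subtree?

< >

[B [Q < [B [Q < >]] >] [B [Q < >] [B [Q < >]]]]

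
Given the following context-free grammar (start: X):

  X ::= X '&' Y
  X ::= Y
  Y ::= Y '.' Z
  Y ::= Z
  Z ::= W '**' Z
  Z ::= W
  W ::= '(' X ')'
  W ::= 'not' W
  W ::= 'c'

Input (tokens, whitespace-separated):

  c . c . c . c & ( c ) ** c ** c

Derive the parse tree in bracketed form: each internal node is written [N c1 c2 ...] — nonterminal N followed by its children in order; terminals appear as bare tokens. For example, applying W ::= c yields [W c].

[X [X [Y [Y [Y [Y [Z [W c]]] . [Z [W c]]] . [Z [W c]]] . [Z [W c]]]] & [Y [Z [W ( [X [Y [Z [W c]]]] )] ** [Z [W c] ** [Z [W c]]]]]]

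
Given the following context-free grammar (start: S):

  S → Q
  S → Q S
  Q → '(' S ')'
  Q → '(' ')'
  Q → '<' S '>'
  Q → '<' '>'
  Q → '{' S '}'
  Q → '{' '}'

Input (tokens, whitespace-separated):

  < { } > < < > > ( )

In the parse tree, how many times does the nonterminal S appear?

5

[S [Q < [S [Q { }]] >] [S [Q < [S [Q < >]] >] [S [Q ( )]]]]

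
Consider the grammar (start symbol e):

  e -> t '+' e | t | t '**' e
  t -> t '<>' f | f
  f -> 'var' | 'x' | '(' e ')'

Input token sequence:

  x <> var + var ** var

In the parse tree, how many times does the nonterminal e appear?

[e [t [t [f x]] <> [f var]] + [e [t [f var]] ** [e [t [f var]]]]]

3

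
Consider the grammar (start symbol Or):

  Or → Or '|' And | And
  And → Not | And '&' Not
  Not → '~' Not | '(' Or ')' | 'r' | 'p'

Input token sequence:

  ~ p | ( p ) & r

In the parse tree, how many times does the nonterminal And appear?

4

[Or [Or [And [Not ~ [Not p]]]] | [And [And [Not ( [Or [And [Not p]]] )]] & [Not r]]]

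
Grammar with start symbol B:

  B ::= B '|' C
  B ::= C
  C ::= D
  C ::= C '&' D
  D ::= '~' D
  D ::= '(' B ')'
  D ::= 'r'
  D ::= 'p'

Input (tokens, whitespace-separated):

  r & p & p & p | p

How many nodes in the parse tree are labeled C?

5

[B [B [C [C [C [C [D r]] & [D p]] & [D p]] & [D p]]] | [C [D p]]]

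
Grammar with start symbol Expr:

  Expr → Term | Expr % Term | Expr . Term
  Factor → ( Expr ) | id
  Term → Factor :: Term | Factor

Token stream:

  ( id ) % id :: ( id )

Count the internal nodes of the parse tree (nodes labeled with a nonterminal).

14

[Expr [Expr [Term [Factor ( [Expr [Term [Factor id]]] )]]] % [Term [Factor id] :: [Term [Factor ( [Expr [Term [Factor id]]] )]]]]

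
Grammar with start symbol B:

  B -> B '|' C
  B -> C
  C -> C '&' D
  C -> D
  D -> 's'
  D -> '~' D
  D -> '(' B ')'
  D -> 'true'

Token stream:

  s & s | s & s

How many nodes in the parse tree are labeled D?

[B [B [C [C [D s]] & [D s]]] | [C [C [D s]] & [D s]]]

4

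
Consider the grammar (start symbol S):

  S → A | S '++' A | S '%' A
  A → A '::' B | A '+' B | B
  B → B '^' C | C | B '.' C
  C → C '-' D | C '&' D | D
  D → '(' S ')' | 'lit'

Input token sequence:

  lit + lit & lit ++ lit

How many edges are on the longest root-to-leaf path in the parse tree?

7

[S [S [A [A [B [C [D lit]]]] + [B [C [C [D lit]] & [D lit]]]]] ++ [A [B [C [D lit]]]]]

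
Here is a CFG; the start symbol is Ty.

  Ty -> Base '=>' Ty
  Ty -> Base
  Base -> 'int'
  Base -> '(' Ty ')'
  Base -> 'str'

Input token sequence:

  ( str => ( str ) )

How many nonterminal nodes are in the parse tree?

[Ty [Base ( [Ty [Base str] => [Ty [Base ( [Ty [Base str]] )]]] )]]

8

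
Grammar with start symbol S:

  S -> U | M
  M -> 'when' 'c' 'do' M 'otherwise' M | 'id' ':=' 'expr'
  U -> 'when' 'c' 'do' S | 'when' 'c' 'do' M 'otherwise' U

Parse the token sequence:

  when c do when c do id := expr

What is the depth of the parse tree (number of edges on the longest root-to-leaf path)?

6

[S [U when c do [S [U when c do [S [M id := expr]]]]]]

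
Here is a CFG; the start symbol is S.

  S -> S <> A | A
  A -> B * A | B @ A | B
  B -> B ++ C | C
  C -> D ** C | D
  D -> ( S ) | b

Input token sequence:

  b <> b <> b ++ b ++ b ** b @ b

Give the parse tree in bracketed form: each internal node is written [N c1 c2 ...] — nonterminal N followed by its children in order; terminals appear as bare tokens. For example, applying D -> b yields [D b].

[S [S [S [A [B [C [D b]]]]] <> [A [B [C [D b]]]]] <> [A [B [B [B [C [D b]]] ++ [C [D b]]] ++ [C [D b] ** [C [D b]]]] @ [A [B [C [D b]]]]]]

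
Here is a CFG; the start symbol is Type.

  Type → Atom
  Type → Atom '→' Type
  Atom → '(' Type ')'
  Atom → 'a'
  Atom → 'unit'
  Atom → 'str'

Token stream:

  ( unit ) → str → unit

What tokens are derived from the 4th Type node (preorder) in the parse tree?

[Type [Atom ( [Type [Atom unit]] )] → [Type [Atom str] → [Type [Atom unit]]]]

unit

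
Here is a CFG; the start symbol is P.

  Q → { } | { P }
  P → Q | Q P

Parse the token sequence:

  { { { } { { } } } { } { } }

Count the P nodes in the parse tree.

7

[P [Q { [P [Q { [P [Q { }] [P [Q { [P [Q { }]] }]]] }] [P [Q { }] [P [Q { }]]]] }]]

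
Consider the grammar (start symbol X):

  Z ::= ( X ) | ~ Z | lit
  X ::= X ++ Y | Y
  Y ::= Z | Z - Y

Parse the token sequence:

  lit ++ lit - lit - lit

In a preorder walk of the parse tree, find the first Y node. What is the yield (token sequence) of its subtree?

[X [X [Y [Z lit]]] ++ [Y [Z lit] - [Y [Z lit] - [Y [Z lit]]]]]

lit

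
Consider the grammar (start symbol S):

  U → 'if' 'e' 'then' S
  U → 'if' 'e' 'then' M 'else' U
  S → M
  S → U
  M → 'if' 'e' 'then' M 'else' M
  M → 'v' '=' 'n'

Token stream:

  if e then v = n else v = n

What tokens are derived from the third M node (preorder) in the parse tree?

[S [M if e then [M v = n] else [M v = n]]]

v = n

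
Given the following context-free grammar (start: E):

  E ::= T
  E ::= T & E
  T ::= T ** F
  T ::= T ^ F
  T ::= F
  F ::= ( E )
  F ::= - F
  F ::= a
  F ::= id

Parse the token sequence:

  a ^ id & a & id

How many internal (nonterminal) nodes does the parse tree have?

[E [T [T [F a]] ^ [F id]] & [E [T [F a]] & [E [T [F id]]]]]

11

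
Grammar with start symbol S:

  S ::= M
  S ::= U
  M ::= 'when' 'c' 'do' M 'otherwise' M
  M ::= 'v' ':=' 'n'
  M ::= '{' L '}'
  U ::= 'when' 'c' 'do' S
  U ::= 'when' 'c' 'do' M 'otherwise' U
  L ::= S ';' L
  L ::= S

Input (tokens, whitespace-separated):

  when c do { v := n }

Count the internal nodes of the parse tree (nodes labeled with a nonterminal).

[S [U when c do [S [M { [L [S [M v := n]]] }]]]]

7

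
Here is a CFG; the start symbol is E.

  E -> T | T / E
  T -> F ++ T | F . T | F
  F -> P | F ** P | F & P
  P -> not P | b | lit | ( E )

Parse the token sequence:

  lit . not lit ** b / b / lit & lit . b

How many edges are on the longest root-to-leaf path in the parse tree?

7

[E [T [F [P lit]] . [T [F [F [P not [P lit]]] ** [P b]]]] / [E [T [F [P b]]] / [E [T [F [F [P lit]] & [P lit]] . [T [F [P b]]]]]]]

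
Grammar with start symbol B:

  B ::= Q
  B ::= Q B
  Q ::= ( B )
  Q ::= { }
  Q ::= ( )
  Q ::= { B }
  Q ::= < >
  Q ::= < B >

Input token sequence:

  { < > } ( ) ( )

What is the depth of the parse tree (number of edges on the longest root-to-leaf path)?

[B [Q { [B [Q < >]] }] [B [Q ( )] [B [Q ( )]]]]

4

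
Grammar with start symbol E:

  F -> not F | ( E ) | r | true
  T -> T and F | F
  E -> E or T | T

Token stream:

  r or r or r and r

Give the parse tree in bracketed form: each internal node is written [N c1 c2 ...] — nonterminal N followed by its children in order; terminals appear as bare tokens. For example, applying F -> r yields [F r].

[E [E [E [T [F r]]] or [T [F r]]] or [T [T [F r]] and [F r]]]

E
E or T
E or T or T
T or T or T
F or T or T
r or T or T
r or F or T
r or r or T
r or r or T and F
r or r or F and F
r or r or r and F
r or r or r and r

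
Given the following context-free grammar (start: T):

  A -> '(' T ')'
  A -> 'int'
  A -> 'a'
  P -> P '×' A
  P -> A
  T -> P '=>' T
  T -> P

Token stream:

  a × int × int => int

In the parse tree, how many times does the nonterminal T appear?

2

[T [P [P [P [A a]] × [A int]] × [A int]] => [T [P [A int]]]]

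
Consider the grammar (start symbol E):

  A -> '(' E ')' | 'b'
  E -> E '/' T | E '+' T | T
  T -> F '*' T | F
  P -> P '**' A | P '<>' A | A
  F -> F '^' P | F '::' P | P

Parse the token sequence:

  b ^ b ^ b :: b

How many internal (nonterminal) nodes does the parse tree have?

14

[E [T [F [F [F [F [P [A b]]] ^ [P [A b]]] ^ [P [A b]]] :: [P [A b]]]]]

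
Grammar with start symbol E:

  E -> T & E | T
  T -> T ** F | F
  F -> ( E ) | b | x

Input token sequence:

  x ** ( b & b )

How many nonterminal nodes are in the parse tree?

[E [T [T [F x]] ** [F ( [E [T [F b]] & [E [T [F b]]]] )]]]

11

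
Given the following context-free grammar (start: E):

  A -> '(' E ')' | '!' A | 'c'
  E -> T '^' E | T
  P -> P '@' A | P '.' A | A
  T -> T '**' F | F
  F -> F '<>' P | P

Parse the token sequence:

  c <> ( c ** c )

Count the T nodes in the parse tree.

[E [T [F [F [P [A c]]] <> [P [A ( [E [T [T [F [P [A c]]]] ** [F [P [A c]]]]] )]]]]]

3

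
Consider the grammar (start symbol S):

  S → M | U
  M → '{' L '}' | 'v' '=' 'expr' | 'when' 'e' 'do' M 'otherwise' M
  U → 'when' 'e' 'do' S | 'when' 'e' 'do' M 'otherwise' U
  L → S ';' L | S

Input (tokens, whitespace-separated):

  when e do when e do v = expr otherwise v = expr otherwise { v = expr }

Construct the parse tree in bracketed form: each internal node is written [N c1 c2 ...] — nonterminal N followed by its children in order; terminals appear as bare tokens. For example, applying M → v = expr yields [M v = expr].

[S [M when e do [M when e do [M v = expr] otherwise [M v = expr]] otherwise [M { [L [S [M v = expr]]] }]]]

S
M
when e do M otherwise M
when e do when e do M otherwise M otherwise M
when e do when e do v = expr otherwise M otherwise M
when e do when e do v = expr otherwise v = expr otherwise M
when e do when e do v = expr otherwise v = expr otherwise { L }
when e do when e do v = expr otherwise v = expr otherwise { S }
when e do when e do v = expr otherwise v = expr otherwise { M }
when e do when e do v = expr otherwise v = expr otherwise { v = expr }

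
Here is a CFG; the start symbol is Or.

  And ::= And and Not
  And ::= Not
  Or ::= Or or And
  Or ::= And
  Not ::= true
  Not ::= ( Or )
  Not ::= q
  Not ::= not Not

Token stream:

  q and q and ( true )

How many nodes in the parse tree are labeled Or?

[Or [And [And [And [Not q]] and [Not q]] and [Not ( [Or [And [Not true]]] )]]]

2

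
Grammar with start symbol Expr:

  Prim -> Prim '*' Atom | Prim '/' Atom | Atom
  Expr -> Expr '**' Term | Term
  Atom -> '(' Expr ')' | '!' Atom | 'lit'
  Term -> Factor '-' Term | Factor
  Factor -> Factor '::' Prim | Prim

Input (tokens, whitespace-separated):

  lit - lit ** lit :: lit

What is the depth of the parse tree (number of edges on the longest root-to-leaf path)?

7

[Expr [Expr [Term [Factor [Prim [Atom lit]]] - [Term [Factor [Prim [Atom lit]]]]]] ** [Term [Factor [Factor [Prim [Atom lit]]] :: [Prim [Atom lit]]]]]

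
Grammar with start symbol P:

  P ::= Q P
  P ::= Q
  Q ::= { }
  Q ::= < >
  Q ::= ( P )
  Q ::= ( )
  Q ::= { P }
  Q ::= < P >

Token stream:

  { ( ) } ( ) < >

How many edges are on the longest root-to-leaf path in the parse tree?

[P [Q { [P [Q ( )]] }] [P [Q ( )] [P [Q < >]]]]

4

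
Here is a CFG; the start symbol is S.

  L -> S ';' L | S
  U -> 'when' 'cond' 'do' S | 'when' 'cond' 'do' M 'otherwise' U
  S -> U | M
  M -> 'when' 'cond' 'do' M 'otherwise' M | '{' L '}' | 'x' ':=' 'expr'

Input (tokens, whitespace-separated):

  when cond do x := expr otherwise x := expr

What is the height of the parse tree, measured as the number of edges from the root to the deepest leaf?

3

[S [M when cond do [M x := expr] otherwise [M x := expr]]]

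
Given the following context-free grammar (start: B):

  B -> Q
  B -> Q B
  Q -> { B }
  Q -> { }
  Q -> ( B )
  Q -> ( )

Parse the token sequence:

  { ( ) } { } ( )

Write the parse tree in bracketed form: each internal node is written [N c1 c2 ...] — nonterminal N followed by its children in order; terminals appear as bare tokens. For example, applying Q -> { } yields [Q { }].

[B [Q { [B [Q ( )]] }] [B [Q { }] [B [Q ( )]]]]

B
Q B
{ B } B
{ Q } B
{ ( ) } B
{ ( ) } Q B
{ ( ) } { } B
{ ( ) } { } Q
{ ( ) } { } ( )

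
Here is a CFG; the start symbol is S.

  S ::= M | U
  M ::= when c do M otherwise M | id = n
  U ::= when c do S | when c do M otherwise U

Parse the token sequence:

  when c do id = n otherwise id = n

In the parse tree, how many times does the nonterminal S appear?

[S [M when c do [M id = n] otherwise [M id = n]]]

1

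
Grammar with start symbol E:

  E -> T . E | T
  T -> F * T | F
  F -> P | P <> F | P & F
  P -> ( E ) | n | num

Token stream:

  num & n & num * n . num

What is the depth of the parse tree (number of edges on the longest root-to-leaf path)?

[E [T [F [P num] & [F [P n] & [F [P num]]]] * [T [F [P n]]]] . [E [T [F [P num]]]]]

6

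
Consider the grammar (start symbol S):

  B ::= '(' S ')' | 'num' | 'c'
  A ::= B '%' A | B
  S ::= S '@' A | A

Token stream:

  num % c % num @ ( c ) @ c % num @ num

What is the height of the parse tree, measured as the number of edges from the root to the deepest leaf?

8

[S [S [S [S [A [B num] % [A [B c] % [A [B num]]]]] @ [A [B ( [S [A [B c]]] )]]] @ [A [B c] % [A [B num]]]] @ [A [B num]]]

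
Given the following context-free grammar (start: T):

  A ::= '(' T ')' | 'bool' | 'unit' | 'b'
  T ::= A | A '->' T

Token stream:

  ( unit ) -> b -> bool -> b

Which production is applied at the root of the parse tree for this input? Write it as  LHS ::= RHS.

[T [A ( [T [A unit]] )] -> [T [A b] -> [T [A bool] -> [T [A b]]]]]

T ::= A '->' T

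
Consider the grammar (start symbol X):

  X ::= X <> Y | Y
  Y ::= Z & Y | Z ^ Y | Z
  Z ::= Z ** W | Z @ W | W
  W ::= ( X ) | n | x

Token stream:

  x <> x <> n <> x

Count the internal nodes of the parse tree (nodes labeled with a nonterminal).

16

[X [X [X [X [Y [Z [W x]]]] <> [Y [Z [W x]]]] <> [Y [Z [W n]]]] <> [Y [Z [W x]]]]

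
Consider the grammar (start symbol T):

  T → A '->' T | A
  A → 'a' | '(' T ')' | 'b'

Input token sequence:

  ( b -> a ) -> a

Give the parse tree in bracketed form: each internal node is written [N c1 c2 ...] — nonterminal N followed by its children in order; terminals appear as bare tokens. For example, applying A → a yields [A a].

[T [A ( [T [A b] -> [T [A a]]] )] -> [T [A a]]]

T
A -> T
( T ) -> T
( A -> T ) -> T
( b -> T ) -> T
( b -> A ) -> T
( b -> a ) -> T
( b -> a ) -> A
( b -> a ) -> a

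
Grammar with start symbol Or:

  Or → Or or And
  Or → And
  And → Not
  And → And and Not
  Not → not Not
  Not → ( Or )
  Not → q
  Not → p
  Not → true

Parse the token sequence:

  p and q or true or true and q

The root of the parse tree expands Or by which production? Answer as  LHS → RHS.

[Or [Or [Or [And [And [Not p]] and [Not q]]] or [And [Not true]]] or [And [And [Not true]] and [Not q]]]

Or → Or or And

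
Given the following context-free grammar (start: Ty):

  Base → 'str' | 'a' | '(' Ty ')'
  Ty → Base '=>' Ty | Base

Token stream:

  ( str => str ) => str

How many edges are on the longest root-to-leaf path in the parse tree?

5

[Ty [Base ( [Ty [Base str] => [Ty [Base str]]] )] => [Ty [Base str]]]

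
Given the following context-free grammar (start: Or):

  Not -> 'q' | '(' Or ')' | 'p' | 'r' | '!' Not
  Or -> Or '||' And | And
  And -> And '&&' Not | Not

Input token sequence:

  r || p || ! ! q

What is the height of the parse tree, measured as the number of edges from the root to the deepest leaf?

[Or [Or [Or [And [Not r]]] || [And [Not p]]] || [And [Not ! [Not ! [Not q]]]]]

5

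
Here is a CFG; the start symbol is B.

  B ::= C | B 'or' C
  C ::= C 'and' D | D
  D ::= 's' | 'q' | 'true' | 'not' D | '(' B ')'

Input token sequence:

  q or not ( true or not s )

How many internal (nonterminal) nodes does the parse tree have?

14

[B [B [C [D q]]] or [C [D not [D ( [B [B [C [D true]]] or [C [D not [D s]]]] )]]]]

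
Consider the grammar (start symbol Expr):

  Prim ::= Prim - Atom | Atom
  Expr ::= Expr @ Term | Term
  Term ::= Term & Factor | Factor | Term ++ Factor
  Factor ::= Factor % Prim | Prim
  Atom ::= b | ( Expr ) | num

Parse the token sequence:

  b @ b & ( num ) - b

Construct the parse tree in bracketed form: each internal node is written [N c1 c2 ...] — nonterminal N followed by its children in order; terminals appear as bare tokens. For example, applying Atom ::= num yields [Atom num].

[Expr [Expr [Term [Factor [Prim [Atom b]]]]] @ [Term [Term [Factor [Prim [Atom b]]]] & [Factor [Prim [Prim [Atom ( [Expr [Term [Factor [Prim [Atom num]]]]] )]] - [Atom b]]]]]

Expr
Expr @ Term
Term @ Term
Factor @ Term
Prim @ Term
Atom @ Term
b @ Term
b @ Term & Factor
b @ Factor & Factor
b @ Prim & Factor
b @ Atom & Factor
b @ b & Factor
b @ b & Prim
b @ b & Prim - Atom
b @ b & Atom - Atom
b @ b & ( Expr ) - Atom
b @ b & ( Term ) - Atom
b @ b & ( Factor ) - Atom
b @ b & ( Prim ) - Atom
b @ b & ( Atom ) - Atom
b @ b & ( num ) - Atom
b @ b & ( num ) - b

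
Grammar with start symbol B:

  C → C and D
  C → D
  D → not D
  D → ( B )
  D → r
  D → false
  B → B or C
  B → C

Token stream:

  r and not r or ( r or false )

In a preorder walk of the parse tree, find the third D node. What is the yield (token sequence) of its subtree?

r

[B [B [C [C [D r]] and [D not [D r]]]] or [C [D ( [B [B [C [D r]]] or [C [D false]]] )]]]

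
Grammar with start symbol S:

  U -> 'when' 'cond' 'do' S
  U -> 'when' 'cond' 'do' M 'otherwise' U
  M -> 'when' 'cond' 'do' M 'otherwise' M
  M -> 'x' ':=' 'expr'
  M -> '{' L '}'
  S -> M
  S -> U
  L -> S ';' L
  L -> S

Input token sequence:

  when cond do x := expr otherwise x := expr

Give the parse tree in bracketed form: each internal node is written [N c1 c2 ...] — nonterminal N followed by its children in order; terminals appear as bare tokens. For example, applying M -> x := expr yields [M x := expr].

[S [M when cond do [M x := expr] otherwise [M x := expr]]]

S
M
when cond do M otherwise M
when cond do x := expr otherwise M
when cond do x := expr otherwise x := expr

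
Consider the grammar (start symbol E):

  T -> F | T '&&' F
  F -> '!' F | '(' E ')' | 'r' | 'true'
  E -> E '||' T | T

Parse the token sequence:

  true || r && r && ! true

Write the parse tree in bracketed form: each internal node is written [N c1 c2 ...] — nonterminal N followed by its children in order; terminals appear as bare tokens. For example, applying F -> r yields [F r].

E
E || T
T || T
F || T
true || T
true || T && F
true || T && F && F
true || F && F && F
true || r && F && F
true || r && r && F
true || r && r && ! F
true || r && r && ! true

[E [E [T [F true]]] || [T [T [T [F r]] && [F r]] && [F ! [F true]]]]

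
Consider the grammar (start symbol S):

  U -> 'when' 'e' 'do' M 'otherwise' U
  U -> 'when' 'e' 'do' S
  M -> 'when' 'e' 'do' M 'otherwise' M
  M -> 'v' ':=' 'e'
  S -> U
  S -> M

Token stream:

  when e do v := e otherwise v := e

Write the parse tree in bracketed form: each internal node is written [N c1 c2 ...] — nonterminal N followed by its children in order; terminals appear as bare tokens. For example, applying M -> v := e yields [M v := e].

S
M
when e do M otherwise M
when e do v := e otherwise M
when e do v := e otherwise v := e

[S [M when e do [M v := e] otherwise [M v := e]]]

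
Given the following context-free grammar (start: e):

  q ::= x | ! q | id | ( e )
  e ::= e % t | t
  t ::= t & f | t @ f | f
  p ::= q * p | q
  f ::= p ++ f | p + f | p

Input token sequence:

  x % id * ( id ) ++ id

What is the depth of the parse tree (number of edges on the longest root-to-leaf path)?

[e [e [t [f [p [q x]]]]] % [t [f [p [q id] * [p [q ( [e [t [f [p [q id]]]]] )]]] ++ [f [p [q id]]]]]]

11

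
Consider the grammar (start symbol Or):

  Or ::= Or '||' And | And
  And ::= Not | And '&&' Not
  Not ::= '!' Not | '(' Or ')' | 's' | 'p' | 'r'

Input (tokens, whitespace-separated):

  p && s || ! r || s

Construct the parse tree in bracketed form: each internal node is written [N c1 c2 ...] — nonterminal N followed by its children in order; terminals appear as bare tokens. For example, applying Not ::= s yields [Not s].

Or
Or || And
Or || And || And
And || And || And
And && Not || And || And
Not && Not || And || And
p && Not || And || And
p && s || And || And
p && s || Not || And
p && s || ! Not || And
p && s || ! r || And
p && s || ! r || Not
p && s || ! r || s

[Or [Or [Or [And [And [Not p]] && [Not s]]] || [And [Not ! [Not r]]]] || [And [Not s]]]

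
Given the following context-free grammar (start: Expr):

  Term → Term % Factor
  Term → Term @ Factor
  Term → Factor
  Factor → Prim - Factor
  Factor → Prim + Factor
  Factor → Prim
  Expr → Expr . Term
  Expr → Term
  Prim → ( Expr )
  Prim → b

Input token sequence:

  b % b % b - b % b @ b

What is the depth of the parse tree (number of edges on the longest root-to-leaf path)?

[Expr [Term [Term [Term [Term [Term [Factor [Prim b]]] % [Factor [Prim b]]] % [Factor [Prim b] - [Factor [Prim b]]]] % [Factor [Prim b]]] @ [Factor [Prim b]]]]

8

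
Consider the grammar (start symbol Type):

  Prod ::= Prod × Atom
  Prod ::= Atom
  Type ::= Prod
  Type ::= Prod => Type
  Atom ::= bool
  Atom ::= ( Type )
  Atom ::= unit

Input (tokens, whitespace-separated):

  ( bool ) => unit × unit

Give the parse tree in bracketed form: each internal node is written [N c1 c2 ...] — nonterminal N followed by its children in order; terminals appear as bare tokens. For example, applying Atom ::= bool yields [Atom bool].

[Type [Prod [Atom ( [Type [Prod [Atom bool]]] )]] => [Type [Prod [Prod [Atom unit]] × [Atom unit]]]]

Type
Prod => Type
Atom => Type
( Type ) => Type
( Prod ) => Type
( Atom ) => Type
( bool ) => Type
( bool ) => Prod
( bool ) => Prod × Atom
( bool ) => Atom × Atom
( bool ) => unit × Atom
( bool ) => unit × unit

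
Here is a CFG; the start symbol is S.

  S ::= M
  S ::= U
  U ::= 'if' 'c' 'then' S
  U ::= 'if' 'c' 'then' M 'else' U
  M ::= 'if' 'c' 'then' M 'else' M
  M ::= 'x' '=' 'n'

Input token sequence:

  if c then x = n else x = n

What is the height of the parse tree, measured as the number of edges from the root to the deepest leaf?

[S [M if c then [M x = n] else [M x = n]]]

3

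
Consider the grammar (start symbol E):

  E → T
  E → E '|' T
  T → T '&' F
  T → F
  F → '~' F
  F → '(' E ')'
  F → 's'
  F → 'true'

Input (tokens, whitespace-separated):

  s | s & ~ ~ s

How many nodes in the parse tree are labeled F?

5

[E [E [T [F s]]] | [T [T [F s]] & [F ~ [F ~ [F s]]]]]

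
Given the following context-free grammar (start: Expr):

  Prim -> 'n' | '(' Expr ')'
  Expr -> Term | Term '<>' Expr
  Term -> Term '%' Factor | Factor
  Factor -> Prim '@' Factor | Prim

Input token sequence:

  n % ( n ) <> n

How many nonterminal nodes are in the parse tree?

15

[Expr [Term [Term [Factor [Prim n]]] % [Factor [Prim ( [Expr [Term [Factor [Prim n]]]] )]]] <> [Expr [Term [Factor [Prim n]]]]]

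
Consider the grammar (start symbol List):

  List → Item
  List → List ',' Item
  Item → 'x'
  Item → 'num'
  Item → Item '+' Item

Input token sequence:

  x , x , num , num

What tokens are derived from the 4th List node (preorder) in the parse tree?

[List [List [List [List [Item x]] , [Item x]] , [Item num]] , [Item num]]

x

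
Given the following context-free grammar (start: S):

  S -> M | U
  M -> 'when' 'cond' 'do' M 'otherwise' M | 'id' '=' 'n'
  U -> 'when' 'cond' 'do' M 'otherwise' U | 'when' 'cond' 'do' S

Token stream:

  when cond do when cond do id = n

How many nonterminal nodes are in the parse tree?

6

[S [U when cond do [S [U when cond do [S [M id = n]]]]]]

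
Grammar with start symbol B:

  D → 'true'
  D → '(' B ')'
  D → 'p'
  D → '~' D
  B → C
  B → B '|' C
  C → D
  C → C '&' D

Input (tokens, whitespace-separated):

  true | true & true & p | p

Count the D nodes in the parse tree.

[B [B [B [C [D true]]] | [C [C [C [D true]] & [D true]] & [D p]]] | [C [D p]]]

5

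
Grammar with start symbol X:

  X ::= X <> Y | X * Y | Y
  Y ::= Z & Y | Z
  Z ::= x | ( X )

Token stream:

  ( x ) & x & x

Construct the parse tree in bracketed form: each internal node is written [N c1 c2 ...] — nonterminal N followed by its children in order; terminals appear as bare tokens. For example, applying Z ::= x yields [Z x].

X
Y
Z & Y
( X ) & Y
( Y ) & Y
( Z ) & Y
( x ) & Y
( x ) & Z & Y
( x ) & x & Y
( x ) & x & Z
( x ) & x & x

[X [Y [Z ( [X [Y [Z x]]] )] & [Y [Z x] & [Y [Z x]]]]]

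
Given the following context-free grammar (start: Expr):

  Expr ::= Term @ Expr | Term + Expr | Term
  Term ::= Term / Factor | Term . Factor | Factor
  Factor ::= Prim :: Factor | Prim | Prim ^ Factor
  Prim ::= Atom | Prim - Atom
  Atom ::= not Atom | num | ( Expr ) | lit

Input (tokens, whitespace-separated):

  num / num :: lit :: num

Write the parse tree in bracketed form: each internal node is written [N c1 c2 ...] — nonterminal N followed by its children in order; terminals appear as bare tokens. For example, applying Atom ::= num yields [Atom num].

[Expr [Term [Term [Factor [Prim [Atom num]]]] / [Factor [Prim [Atom num]] :: [Factor [Prim [Atom lit]] :: [Factor [Prim [Atom num]]]]]]]

Expr
Term
Term / Factor
Factor / Factor
Prim / Factor
Atom / Factor
num / Factor
num / Prim :: Factor
num / Atom :: Factor
num / num :: Factor
num / num :: Prim :: Factor
num / num :: Atom :: Factor
num / num :: lit :: Factor
num / num :: lit :: Prim
num / num :: lit :: Atom
num / num :: lit :: num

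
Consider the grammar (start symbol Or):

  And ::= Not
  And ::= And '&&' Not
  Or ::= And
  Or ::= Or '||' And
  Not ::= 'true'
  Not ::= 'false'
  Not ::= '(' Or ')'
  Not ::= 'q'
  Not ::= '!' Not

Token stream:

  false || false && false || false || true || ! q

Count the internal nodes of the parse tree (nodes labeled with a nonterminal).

18

[Or [Or [Or [Or [Or [And [Not false]]] || [And [And [Not false]] && [Not false]]] || [And [Not false]]] || [And [Not true]]] || [And [Not ! [Not q]]]]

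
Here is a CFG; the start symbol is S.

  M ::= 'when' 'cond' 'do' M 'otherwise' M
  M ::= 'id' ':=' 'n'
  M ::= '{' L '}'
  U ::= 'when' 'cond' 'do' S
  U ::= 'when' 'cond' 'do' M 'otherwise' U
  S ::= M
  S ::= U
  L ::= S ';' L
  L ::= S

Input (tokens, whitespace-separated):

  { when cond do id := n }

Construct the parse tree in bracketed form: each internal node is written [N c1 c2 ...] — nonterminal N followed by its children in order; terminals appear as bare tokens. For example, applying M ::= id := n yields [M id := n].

[S [M { [L [S [U when cond do [S [M id := n]]]]] }]]

S
M
{ L }
{ S }
{ U }
{ when cond do S }
{ when cond do M }
{ when cond do id := n }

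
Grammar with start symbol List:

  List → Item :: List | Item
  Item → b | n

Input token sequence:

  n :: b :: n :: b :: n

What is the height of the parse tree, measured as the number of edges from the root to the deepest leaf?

6

[List [Item n] :: [List [Item b] :: [List [Item n] :: [List [Item b] :: [List [Item n]]]]]]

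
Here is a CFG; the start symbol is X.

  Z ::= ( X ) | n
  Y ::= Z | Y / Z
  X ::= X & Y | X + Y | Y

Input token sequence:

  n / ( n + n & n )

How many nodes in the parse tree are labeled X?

[X [Y [Y [Z n]] / [Z ( [X [X [X [Y [Z n]]] + [Y [Z n]]] & [Y [Z n]]] )]]]

4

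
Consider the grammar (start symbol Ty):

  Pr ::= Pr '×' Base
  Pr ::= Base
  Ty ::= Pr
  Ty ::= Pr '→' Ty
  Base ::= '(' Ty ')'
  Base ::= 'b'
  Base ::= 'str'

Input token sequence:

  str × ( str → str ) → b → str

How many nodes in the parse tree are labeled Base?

6

[Ty [Pr [Pr [Base str]] × [Base ( [Ty [Pr [Base str]] → [Ty [Pr [Base str]]]] )]] → [Ty [Pr [Base b]] → [Ty [Pr [Base str]]]]]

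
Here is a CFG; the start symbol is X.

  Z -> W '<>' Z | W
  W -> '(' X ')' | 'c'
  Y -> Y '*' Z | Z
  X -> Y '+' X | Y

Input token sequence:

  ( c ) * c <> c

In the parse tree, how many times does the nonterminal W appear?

4

[X [Y [Y [Z [W ( [X [Y [Z [W c]]]] )]]] * [Z [W c] <> [Z [W c]]]]]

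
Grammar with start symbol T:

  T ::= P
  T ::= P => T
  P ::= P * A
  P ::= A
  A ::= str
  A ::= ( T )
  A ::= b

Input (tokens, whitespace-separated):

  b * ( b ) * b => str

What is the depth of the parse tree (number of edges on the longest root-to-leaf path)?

[T [P [P [P [A b]] * [A ( [T [P [A b]]] )]] * [A b]] => [T [P [A str]]]]

7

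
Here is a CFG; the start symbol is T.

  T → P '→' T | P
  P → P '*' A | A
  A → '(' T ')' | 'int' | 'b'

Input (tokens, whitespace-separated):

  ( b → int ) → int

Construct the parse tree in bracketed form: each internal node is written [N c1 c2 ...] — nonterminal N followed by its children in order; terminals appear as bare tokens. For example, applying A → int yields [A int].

[T [P [A ( [T [P [A b]] → [T [P [A int]]]] )]] → [T [P [A int]]]]

T
P → T
A → T
( T ) → T
( P → T ) → T
( A → T ) → T
( b → T ) → T
( b → P ) → T
( b → A ) → T
( b → int ) → T
( b → int ) → P
( b → int ) → A
( b → int ) → int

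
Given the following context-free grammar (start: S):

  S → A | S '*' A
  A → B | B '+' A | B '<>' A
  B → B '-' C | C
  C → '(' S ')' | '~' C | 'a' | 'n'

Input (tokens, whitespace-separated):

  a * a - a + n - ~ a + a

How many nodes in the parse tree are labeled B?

6

[S [S [A [B [C a]]]] * [A [B [B [C a]] - [C a]] + [A [B [B [C n]] - [C ~ [C a]]] + [A [B [C a]]]]]]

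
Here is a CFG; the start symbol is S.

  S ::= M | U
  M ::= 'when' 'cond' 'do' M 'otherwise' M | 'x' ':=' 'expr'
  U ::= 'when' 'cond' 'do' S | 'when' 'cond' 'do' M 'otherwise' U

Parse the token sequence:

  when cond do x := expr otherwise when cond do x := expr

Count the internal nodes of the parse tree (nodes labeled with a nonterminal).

[S [U when cond do [M x := expr] otherwise [U when cond do [S [M x := expr]]]]]

6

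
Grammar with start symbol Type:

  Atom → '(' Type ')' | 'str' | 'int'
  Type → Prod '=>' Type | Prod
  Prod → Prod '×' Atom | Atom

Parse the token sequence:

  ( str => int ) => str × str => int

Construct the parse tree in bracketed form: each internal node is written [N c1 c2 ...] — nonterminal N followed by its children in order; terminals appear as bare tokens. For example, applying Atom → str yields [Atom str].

Type
Prod => Type
Atom => Type
( Type ) => Type
( Prod => Type ) => Type
( Atom => Type ) => Type
( str => Type ) => Type
( str => Prod ) => Type
( str => Atom ) => Type
( str => int ) => Type
( str => int ) => Prod => Type
( str => int ) => Prod × Atom => Type
( str => int ) => Atom × Atom => Type
( str => int ) => str × Atom => Type
( str => int ) => str × str => Type
( str => int ) => str × str => Prod
( str => int ) => str × str => Atom
( str => int ) => str × str => int

[Type [Prod [Atom ( [Type [Prod [Atom str]] => [Type [Prod [Atom int]]]] )]] => [Type [Prod [Prod [Atom str]] × [Atom str]] => [Type [Prod [Atom int]]]]]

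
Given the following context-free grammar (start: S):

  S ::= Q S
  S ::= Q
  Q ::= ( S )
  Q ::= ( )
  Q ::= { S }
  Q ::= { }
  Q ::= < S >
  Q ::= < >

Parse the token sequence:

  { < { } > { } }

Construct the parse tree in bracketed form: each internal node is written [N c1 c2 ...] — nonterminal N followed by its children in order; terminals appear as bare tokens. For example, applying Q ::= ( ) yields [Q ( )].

S
Q
{ S }
{ Q S }
{ < S > S }
{ < Q > S }
{ < { } > S }
{ < { } > Q }
{ < { } > { } }

[S [Q { [S [Q < [S [Q { }]] >] [S [Q { }]]] }]]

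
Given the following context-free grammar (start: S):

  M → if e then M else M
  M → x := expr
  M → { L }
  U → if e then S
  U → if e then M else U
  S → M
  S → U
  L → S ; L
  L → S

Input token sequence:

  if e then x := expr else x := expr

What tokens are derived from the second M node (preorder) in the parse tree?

[S [M if e then [M x := expr] else [M x := expr]]]

x := expr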